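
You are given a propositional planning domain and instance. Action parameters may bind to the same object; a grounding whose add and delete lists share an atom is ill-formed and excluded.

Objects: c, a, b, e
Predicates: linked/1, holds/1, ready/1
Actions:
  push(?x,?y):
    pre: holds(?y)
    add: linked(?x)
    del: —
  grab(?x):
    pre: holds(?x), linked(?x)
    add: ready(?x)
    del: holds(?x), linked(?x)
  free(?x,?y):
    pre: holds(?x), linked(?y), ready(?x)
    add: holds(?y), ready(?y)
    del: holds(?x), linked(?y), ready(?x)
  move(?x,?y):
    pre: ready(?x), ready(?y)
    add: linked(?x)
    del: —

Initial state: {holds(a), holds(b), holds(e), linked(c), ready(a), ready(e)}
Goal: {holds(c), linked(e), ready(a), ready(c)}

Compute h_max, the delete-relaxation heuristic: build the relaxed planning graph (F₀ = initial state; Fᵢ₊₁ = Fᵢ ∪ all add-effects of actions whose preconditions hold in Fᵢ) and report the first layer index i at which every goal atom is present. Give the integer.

F0 = init (6 atoms)
F1 = F0 ∪ {holds(c), linked(a), linked(b), linked(e), ready(c)}  (11 atoms)
goal ⊆ F1  ⇒  h_max = 1

1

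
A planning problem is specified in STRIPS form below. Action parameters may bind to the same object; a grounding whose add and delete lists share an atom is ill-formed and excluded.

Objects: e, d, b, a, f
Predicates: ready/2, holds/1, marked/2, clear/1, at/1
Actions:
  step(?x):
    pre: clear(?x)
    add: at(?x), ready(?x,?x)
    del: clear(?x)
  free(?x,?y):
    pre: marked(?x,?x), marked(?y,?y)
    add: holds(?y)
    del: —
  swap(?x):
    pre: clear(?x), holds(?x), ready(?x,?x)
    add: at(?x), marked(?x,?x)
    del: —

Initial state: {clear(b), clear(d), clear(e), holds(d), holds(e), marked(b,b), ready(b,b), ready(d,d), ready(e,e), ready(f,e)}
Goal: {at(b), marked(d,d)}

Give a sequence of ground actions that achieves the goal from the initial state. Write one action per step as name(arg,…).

step(b); swap(d)

1. step(b)  →  {at(b), clear(d), clear(e), holds(d), holds(e), marked(b,b), ready(b,b), ready(d,d), ready(e,e), ready(f,e)}
2. swap(d)  →  {at(b), at(d), clear(d), clear(e), holds(d), holds(e), marked(b,b), marked(d,d), ready(b,b), ready(d,d), ready(e,e), ready(f,e)}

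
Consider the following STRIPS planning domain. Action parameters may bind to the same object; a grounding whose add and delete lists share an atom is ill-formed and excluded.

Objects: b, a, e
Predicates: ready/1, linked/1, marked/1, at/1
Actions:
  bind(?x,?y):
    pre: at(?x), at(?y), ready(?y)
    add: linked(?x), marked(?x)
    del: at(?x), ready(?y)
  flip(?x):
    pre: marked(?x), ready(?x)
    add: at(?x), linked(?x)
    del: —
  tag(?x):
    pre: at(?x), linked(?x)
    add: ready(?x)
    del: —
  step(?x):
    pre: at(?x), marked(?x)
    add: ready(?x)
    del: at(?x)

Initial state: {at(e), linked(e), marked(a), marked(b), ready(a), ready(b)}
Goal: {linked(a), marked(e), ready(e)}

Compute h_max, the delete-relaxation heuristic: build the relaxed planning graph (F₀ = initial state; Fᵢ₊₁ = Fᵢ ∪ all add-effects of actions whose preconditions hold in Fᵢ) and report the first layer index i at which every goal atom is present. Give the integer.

2

F0 = init (6 atoms)
F1 = F0 ∪ {at(a), at(b), linked(a), linked(b), ready(e)}  (11 atoms)
F2 = F1 ∪ {marked(e)}  (12 atoms)
goal ⊆ F2  ⇒  h_max = 2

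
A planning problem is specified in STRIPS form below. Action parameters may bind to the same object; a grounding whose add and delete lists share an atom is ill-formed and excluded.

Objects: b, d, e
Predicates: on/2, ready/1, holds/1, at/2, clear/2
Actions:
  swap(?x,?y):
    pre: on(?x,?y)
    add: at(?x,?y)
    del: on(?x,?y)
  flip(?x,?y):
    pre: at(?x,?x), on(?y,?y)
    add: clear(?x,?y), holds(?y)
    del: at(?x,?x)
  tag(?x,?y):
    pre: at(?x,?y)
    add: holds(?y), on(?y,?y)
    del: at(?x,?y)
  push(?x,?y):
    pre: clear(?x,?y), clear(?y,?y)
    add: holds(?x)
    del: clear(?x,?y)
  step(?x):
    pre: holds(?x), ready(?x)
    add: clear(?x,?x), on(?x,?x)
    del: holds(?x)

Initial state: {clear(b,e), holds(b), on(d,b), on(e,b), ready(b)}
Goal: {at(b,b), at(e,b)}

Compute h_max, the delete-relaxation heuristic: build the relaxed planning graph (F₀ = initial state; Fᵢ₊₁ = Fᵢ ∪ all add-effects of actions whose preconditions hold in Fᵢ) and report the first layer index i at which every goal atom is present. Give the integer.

2

F0 = init (5 atoms)
F1 = F0 ∪ {at(d,b), at(e,b), clear(b,b), on(b,b)}  (9 atoms)
F2 = F1 ∪ {at(b,b)}  (10 atoms)
goal ⊆ F2  ⇒  h_max = 2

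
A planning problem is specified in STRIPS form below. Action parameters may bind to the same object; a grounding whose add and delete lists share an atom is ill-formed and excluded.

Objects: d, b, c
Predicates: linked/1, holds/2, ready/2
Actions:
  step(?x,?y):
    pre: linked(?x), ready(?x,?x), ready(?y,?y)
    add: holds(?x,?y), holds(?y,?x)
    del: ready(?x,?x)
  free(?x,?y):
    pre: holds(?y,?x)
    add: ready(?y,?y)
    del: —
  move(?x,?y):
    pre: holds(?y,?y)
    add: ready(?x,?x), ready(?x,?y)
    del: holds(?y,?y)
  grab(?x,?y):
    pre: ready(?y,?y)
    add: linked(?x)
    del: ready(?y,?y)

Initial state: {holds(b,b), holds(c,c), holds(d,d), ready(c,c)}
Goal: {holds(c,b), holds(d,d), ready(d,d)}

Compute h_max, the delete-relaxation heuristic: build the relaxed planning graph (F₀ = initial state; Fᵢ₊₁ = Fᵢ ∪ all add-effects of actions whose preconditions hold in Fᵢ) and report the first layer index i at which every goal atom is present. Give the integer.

2

F0 = init (4 atoms)
F1 = F0 ∪ {linked(b), linked(c), linked(d), ready(b,b), ready(b,c), ready(b,d), ready(c,b), ready(c,d), ready(d,b), ready(d,c), ready(d,d)}  (15 atoms)
F2 = F1 ∪ {holds(b,c), holds(b,d), holds(c,b), holds(c,d), holds(d,b), holds(d,c)}  (21 atoms)
goal ⊆ F2  ⇒  h_max = 2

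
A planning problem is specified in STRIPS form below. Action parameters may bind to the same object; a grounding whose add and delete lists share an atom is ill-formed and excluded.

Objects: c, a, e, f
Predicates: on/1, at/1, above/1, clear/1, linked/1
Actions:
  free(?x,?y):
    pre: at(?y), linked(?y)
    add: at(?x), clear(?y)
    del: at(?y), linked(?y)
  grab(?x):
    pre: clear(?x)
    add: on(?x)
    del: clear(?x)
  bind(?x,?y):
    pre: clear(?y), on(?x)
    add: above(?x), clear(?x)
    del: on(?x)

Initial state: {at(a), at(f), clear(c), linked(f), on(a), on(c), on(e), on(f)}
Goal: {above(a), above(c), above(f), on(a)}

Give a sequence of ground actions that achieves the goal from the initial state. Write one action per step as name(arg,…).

1. bind(c,c)  →  {above(c), at(a), at(f), clear(c), linked(f), on(a), on(e), on(f)}
2. bind(a,c)  →  {above(a), above(c), at(a), at(f), clear(a), clear(c), linked(f), on(e), on(f)}
3. grab(a)  →  {above(a), above(c), at(a), at(f), clear(c), linked(f), on(a), on(e), on(f)}
4. bind(f,c)  →  {above(a), above(c), above(f), at(a), at(f), clear(c), clear(f), linked(f), on(a), on(e)}

bind(c,c); bind(a,c); grab(a); bind(f,c)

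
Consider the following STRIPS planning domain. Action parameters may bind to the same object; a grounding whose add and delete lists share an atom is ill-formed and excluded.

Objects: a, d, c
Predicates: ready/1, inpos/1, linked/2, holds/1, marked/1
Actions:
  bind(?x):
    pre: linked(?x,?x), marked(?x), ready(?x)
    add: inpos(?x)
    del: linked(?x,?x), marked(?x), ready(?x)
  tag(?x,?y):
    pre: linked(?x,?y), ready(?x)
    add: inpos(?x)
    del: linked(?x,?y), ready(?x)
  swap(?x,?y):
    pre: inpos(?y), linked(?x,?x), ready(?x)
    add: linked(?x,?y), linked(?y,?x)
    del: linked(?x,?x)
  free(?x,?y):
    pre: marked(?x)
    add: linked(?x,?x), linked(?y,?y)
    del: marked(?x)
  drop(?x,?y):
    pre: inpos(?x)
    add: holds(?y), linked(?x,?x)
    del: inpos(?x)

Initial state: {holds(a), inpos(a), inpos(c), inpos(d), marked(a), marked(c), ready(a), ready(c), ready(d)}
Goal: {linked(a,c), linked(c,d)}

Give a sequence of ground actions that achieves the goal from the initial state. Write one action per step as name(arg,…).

1. free(a,d)  →  {holds(a), inpos(a), inpos(c), inpos(d), linked(a,a), linked(d,d), marked(c), ready(a), ready(c), ready(d)}
2. swap(a,c)  →  {holds(a), inpos(a), inpos(c), inpos(d), linked(a,c), linked(c,a), linked(d,d), marked(c), ready(a), ready(c), ready(d)}
3. swap(d,c)  →  {holds(a), inpos(a), inpos(c), inpos(d), linked(a,c), linked(c,a), linked(c,d), linked(d,c), marked(c), ready(a), ready(c), ready(d)}

free(a,d); swap(a,c); swap(d,c)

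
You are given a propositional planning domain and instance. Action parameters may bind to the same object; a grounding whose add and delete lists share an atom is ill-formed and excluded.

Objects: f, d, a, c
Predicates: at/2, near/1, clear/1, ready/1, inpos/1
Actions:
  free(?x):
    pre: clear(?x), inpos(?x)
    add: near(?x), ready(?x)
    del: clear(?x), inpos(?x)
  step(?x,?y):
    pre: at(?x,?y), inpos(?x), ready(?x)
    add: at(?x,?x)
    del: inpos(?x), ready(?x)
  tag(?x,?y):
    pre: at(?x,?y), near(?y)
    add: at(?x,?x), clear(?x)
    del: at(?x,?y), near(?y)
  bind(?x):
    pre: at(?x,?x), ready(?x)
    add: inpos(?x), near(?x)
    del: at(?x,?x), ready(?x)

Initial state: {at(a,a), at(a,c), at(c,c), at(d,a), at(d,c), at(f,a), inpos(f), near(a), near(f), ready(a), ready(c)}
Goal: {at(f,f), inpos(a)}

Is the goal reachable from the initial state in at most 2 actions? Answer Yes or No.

1. tag(f,a)  →  {at(a,a), at(a,c), at(c,c), at(d,a), at(d,c), at(f,f), clear(f), inpos(f), near(f), ready(a), ready(c)}
2. bind(a)  →  {at(a,c), at(c,c), at(d,a), at(d,c), at(f,f), clear(f), inpos(a), inpos(f), near(a), near(f), ready(c)}
optimal plan length = 2; 2 ≤ 2

Yes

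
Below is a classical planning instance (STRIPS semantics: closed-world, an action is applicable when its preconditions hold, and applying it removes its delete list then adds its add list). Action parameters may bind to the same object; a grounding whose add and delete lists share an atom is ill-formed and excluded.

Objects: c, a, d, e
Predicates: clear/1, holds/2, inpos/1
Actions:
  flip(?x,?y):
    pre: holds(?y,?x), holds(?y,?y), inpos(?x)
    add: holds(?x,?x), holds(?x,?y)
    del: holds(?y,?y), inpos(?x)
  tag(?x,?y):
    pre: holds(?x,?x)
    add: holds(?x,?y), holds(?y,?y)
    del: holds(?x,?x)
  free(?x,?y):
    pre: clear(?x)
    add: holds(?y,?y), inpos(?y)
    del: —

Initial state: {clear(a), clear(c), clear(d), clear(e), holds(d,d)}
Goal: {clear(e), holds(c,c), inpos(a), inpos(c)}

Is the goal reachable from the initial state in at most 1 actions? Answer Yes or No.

1. free(c,c)  →  {clear(a), clear(c), clear(d), clear(e), holds(c,c), holds(d,d), inpos(c)}
2. free(c,a)  →  {clear(a), clear(c), clear(d), clear(e), holds(a,a), holds(c,c), holds(d,d), inpos(a), inpos(c)}
optimal plan length = 2; 2 > 1

No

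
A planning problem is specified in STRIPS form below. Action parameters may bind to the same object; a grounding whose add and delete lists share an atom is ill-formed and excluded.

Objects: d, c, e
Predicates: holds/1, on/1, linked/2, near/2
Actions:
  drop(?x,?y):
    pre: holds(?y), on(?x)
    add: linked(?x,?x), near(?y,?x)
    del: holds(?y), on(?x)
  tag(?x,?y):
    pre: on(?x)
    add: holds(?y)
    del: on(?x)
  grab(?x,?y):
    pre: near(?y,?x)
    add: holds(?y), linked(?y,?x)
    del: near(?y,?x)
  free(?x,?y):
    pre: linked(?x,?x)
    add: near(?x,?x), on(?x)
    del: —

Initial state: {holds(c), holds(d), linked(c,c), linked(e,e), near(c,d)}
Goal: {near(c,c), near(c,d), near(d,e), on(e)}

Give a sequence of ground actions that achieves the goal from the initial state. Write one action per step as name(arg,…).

free(c,d); free(e,d); drop(e,d); free(e,d)

1. free(c,d)  →  {holds(c), holds(d), linked(c,c), linked(e,e), near(c,c), near(c,d), on(c)}
2. free(e,d)  →  {holds(c), holds(d), linked(c,c), linked(e,e), near(c,c), near(c,d), near(e,e), on(c), on(e)}
3. drop(e,d)  →  {holds(c), linked(c,c), linked(e,e), near(c,c), near(c,d), near(d,e), near(e,e), on(c)}
4. free(e,d)  →  {holds(c), linked(c,c), linked(e,e), near(c,c), near(c,d), near(d,e), near(e,e), on(c), on(e)}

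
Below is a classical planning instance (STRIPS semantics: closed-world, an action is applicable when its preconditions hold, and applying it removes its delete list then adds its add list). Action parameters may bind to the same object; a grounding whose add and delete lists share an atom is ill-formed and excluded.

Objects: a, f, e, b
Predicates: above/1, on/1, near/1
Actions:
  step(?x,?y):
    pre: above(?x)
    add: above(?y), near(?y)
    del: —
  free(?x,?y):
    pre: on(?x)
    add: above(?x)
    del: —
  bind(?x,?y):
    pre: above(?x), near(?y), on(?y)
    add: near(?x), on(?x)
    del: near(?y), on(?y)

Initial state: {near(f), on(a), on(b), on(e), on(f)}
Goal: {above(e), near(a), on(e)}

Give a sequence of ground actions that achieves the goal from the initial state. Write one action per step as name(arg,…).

free(e,a); step(e,a)

1. free(e,a)  →  {above(e), near(f), on(a), on(b), on(e), on(f)}
2. step(e,a)  →  {above(a), above(e), near(a), near(f), on(a), on(b), on(e), on(f)}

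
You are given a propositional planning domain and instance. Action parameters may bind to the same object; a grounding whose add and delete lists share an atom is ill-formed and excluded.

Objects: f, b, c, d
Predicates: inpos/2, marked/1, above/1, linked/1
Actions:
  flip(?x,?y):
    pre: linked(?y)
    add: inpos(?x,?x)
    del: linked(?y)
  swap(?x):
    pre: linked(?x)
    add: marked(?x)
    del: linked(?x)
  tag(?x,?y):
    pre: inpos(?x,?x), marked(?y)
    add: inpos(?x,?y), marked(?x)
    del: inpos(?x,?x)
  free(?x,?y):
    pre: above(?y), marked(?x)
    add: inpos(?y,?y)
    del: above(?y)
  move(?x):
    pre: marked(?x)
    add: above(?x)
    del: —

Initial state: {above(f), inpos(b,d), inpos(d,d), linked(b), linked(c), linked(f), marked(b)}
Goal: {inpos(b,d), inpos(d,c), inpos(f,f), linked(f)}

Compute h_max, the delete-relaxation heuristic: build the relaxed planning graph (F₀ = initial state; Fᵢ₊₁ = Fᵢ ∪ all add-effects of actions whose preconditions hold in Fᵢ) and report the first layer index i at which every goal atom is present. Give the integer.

2

F0 = init (7 atoms)
F1 = F0 ∪ {above(b), inpos(b,b), inpos(c,c), inpos(d,b), inpos(f,f), marked(c), marked(d), marked(f)}  (15 atoms)
F2 = F1 ∪ {above(c), above(d), inpos(b,c), inpos(b,f), inpos(c,b), inpos(c,d), inpos(c,f), inpos(d,c), inpos(d,f), inpos(f,b), inpos(f,c), inpos(f,d)}  (27 atoms)
goal ⊆ F2  ⇒  h_max = 2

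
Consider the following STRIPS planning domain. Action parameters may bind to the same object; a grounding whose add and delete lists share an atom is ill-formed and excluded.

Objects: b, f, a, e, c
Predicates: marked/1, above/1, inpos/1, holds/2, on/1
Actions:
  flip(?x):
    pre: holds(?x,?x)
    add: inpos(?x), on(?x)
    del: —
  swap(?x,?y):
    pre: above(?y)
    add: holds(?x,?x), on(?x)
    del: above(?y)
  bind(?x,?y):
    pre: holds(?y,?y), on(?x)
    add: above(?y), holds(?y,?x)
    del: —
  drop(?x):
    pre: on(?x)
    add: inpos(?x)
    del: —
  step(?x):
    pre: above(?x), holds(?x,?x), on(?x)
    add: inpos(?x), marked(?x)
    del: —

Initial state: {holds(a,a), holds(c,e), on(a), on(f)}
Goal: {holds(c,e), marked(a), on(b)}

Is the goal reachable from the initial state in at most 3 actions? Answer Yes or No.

Yes

1. bind(f,a)  →  {above(a), holds(a,a), holds(a,f), holds(c,e), on(a), on(f)}
2. step(a)  →  {above(a), holds(a,a), holds(a,f), holds(c,e), inpos(a), marked(a), on(a), on(f)}
3. swap(b,a)  →  {holds(a,a), holds(a,f), holds(b,b), holds(c,e), inpos(a), marked(a), on(a), on(b), on(f)}
optimal plan length = 3; 3 ≤ 3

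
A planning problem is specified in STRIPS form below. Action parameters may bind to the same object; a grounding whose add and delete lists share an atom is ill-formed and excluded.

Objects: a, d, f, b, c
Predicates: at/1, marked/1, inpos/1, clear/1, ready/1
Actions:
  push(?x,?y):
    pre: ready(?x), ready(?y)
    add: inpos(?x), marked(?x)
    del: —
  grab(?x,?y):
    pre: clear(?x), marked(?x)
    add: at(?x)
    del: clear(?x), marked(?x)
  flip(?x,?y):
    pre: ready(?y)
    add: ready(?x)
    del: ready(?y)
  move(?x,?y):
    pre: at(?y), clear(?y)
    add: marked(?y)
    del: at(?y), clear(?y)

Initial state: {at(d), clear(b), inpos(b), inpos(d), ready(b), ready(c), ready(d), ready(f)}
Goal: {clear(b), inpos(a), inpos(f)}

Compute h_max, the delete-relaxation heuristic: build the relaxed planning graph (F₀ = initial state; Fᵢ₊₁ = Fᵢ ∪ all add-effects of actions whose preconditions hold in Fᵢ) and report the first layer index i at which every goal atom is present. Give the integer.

2

F0 = init (8 atoms)
F1 = F0 ∪ {inpos(c), inpos(f), marked(b), marked(c), marked(d), marked(f), ready(a)}  (15 atoms)
F2 = F1 ∪ {at(b), inpos(a), marked(a)}  (18 atoms)
goal ⊆ F2  ⇒  h_max = 2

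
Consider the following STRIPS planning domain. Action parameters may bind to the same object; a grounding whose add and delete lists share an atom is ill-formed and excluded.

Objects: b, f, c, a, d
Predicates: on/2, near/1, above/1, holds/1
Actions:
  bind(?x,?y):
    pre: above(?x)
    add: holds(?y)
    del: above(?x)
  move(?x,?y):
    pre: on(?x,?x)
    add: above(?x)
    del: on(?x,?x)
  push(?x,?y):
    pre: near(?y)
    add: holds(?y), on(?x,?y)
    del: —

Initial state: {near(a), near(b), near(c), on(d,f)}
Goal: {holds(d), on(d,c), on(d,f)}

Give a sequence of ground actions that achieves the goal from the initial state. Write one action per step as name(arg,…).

1. push(b,b)  →  {holds(b), near(a), near(b), near(c), on(b,b), on(d,f)}
2. move(b,b)  →  {above(b), holds(b), near(a), near(b), near(c), on(d,f)}
3. bind(b,d)  →  {holds(b), holds(d), near(a), near(b), near(c), on(d,f)}
4. push(d,c)  →  {holds(b), holds(c), holds(d), near(a), near(b), near(c), on(d,c), on(d,f)}

push(b,b); move(b,b); bind(b,d); push(d,c)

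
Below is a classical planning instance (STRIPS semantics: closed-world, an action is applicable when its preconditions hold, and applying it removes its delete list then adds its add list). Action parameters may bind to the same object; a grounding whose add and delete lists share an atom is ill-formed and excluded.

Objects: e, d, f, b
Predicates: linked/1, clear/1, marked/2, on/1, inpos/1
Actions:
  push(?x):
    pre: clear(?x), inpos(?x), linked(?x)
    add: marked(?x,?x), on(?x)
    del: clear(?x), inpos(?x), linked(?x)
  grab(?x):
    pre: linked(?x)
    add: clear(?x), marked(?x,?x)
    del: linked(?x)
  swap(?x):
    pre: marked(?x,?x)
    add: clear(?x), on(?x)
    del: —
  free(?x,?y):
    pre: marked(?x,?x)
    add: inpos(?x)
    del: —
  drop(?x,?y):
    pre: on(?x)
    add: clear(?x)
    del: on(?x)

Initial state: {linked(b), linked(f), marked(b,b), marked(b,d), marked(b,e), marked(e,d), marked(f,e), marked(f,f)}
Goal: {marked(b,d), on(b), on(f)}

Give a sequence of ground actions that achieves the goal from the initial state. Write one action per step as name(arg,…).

1. swap(f)  →  {clear(f), linked(b), linked(f), marked(b,b), marked(b,d), marked(b,e), marked(e,d), marked(f,e), marked(f,f), on(f)}
2. swap(b)  →  {clear(b), clear(f), linked(b), linked(f), marked(b,b), marked(b,d), marked(b,e), marked(e,d), marked(f,e), marked(f,f), on(b), on(f)}

swap(f); swap(b)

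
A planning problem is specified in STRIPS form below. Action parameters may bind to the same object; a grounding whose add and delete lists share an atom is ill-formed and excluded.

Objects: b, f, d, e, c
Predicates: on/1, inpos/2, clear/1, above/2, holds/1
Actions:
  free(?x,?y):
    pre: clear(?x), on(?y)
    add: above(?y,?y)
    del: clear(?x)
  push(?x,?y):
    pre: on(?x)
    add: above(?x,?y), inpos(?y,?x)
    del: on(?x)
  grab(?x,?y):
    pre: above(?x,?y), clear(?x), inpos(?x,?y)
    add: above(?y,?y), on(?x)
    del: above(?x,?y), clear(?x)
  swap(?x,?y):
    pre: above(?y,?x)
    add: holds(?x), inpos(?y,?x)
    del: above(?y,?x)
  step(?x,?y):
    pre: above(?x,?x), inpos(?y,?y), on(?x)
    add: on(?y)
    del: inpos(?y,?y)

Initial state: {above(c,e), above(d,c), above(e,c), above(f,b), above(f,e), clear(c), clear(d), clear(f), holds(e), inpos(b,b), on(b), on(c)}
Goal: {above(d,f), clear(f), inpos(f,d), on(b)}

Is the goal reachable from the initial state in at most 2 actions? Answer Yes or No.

1. push(c,d)  →  {above(c,d), above(c,e), above(d,c), above(e,c), above(f,b), above(f,e), clear(c), clear(d), clear(f), holds(e), inpos(b,b), inpos(d,c), on(b)}
2. grab(d,c)  →  {above(c,c), above(c,d), above(c,e), above(e,c), above(f,b), above(f,e), clear(c), clear(f), holds(e), inpos(b,b), inpos(d,c), on(b), on(d)}
3. push(d,f)  →  {above(c,c), above(c,d), above(c,e), above(d,f), above(e,c), above(f,b), above(f,e), clear(c), clear(f), holds(e), inpos(b,b), inpos(d,c), inpos(f,d), on(b)}
optimal plan length = 3; 3 > 2

No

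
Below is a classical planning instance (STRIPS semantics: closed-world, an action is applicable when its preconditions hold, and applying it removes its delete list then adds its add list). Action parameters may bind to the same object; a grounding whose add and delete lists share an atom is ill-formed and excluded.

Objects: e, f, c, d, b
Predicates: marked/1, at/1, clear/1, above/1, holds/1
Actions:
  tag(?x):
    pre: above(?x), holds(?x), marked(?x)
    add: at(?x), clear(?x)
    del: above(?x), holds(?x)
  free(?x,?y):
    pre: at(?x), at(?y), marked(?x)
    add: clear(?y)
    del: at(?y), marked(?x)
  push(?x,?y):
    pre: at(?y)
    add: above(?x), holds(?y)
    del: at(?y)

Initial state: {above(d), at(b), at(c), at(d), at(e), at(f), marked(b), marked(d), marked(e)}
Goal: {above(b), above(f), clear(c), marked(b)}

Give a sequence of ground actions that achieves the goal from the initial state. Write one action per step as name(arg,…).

1. free(e,c)  →  {above(d), at(b), at(d), at(e), at(f), clear(c), marked(b), marked(d)}
2. push(f,e)  →  {above(d), above(f), at(b), at(d), at(f), clear(c), holds(e), marked(b), marked(d)}
3. push(b,f)  →  {above(b), above(d), above(f), at(b), at(d), clear(c), holds(e), holds(f), marked(b), marked(d)}

free(e,c); push(f,e); push(b,f)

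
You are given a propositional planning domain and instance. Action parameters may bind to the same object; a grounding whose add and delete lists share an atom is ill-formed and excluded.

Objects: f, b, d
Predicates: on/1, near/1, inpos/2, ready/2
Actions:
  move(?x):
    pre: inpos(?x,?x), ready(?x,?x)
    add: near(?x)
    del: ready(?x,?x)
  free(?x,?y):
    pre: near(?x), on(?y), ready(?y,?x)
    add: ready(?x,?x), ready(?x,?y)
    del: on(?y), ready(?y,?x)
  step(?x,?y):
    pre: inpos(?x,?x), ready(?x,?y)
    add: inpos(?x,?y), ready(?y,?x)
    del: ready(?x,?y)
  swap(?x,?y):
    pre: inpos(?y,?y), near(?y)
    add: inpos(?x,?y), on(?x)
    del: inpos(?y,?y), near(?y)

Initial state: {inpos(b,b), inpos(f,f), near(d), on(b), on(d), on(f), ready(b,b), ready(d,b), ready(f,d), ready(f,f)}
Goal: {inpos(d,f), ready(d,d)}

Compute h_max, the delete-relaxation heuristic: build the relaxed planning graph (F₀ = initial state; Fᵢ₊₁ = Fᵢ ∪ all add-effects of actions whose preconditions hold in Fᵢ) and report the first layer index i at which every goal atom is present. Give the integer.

F0 = init (10 atoms)
F1 = F0 ∪ {inpos(f,d), near(b), near(f), ready(d,d), ready(d,f)}  (15 atoms)
F2 = F1 ∪ {inpos(b,f), inpos(d,b), inpos(d,f), inpos(f,b), ready(b,d)}  (20 atoms)
goal ⊆ F2  ⇒  h_max = 2

2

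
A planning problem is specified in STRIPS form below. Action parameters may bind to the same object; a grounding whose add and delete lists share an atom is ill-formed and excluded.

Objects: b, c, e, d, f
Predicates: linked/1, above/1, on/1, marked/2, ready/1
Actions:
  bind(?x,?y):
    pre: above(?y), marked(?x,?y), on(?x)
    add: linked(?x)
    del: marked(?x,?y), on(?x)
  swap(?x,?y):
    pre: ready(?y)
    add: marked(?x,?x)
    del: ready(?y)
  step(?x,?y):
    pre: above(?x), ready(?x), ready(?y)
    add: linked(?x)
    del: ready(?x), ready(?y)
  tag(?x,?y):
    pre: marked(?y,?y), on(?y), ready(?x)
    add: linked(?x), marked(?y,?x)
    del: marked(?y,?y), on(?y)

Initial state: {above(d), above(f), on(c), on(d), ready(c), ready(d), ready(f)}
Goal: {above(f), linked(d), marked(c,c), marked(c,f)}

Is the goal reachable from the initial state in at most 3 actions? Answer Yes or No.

1. swap(c,c)  →  {above(d), above(f), marked(c,c), on(c), on(d), ready(d), ready(f)}
2. step(d,d)  →  {above(d), above(f), linked(d), marked(c,c), on(c), on(d), ready(f)}
3. tag(f,c)  →  {above(d), above(f), linked(d), linked(f), marked(c,f), on(d), ready(f)}
4. swap(c,f)  →  {above(d), above(f), linked(d), linked(f), marked(c,c), marked(c,f), on(d)}
optimal plan length = 4; 4 > 3

No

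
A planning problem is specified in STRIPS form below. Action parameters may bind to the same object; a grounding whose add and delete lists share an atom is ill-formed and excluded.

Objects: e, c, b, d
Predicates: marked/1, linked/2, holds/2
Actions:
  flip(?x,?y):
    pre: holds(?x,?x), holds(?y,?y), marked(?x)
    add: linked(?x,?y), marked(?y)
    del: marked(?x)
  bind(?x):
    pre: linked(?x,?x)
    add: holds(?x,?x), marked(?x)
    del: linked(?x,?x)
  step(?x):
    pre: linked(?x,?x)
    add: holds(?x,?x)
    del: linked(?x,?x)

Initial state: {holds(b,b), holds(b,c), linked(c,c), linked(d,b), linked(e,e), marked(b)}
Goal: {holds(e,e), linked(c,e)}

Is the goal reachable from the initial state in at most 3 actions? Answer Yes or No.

1. bind(e)  →  {holds(b,b), holds(b,c), holds(e,e), linked(c,c), linked(d,b), marked(b), marked(e)}
2. bind(c)  →  {holds(b,b), holds(b,c), holds(c,c), holds(e,e), linked(d,b), marked(b), marked(c), marked(e)}
3. flip(c,e)  →  {holds(b,b), holds(b,c), holds(c,c), holds(e,e), linked(c,e), linked(d,b), marked(b), marked(e)}
optimal plan length = 3; 3 ≤ 3

Yes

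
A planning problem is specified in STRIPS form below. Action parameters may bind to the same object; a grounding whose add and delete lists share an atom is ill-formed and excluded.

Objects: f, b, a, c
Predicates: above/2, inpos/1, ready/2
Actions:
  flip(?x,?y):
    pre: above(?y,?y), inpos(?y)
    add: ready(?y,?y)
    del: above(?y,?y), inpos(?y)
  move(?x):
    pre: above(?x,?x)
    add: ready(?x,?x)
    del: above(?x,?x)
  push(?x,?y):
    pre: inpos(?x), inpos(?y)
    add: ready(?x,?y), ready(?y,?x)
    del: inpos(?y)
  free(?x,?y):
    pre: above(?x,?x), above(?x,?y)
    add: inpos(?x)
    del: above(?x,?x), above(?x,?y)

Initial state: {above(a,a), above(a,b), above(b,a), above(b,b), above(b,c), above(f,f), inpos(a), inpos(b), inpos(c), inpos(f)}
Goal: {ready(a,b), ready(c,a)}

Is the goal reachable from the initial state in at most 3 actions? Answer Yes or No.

Yes

1. push(a,b)  →  {above(a,a), above(a,b), above(b,a), above(b,b), above(b,c), above(f,f), inpos(a), inpos(c), inpos(f), ready(a,b), ready(b,a)}
2. push(a,c)  →  {above(a,a), above(a,b), above(b,a), above(b,b), above(b,c), above(f,f), inpos(a), inpos(f), ready(a,b), ready(a,c), ready(b,a), ready(c,a)}
optimal plan length = 2; 2 ≤ 3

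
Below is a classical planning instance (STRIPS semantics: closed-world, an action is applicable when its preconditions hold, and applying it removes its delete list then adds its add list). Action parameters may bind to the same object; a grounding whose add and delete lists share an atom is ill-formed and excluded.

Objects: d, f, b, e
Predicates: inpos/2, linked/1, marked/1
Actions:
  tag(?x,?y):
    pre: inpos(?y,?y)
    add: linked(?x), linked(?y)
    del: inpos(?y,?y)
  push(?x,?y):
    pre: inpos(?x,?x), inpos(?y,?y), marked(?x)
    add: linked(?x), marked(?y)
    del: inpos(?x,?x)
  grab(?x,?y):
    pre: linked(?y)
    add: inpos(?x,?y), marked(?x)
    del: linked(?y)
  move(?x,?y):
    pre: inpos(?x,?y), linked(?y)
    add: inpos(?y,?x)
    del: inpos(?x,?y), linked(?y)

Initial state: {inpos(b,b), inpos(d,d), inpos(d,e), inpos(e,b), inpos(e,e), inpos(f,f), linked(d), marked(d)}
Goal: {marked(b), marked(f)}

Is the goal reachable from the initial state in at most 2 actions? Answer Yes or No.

1. push(d,f)  →  {inpos(b,b), inpos(d,e), inpos(e,b), inpos(e,e), inpos(f,f), linked(d), marked(d), marked(f)}
2. push(f,b)  →  {inpos(b,b), inpos(d,e), inpos(e,b), inpos(e,e), linked(d), linked(f), marked(b), marked(d), marked(f)}
optimal plan length = 2; 2 ≤ 2

Yes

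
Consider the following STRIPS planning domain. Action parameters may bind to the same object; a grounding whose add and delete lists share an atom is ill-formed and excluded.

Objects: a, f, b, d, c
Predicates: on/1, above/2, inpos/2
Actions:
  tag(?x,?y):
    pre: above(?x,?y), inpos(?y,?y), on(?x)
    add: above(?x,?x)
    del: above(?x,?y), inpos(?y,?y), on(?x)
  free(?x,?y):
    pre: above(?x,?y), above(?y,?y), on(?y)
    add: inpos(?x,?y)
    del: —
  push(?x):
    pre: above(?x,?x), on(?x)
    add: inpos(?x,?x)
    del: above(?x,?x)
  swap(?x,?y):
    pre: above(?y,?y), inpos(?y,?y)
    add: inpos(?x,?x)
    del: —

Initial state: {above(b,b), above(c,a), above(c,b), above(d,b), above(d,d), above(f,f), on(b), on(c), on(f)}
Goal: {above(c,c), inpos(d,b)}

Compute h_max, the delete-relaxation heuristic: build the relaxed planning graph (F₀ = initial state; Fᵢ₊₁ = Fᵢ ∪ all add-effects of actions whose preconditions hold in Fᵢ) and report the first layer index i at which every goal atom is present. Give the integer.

2

F0 = init (9 atoms)
F1 = F0 ∪ {inpos(b,b), inpos(c,b), inpos(d,b), inpos(f,f)}  (13 atoms)
F2 = F1 ∪ {above(c,c), inpos(a,a), inpos(c,c), inpos(d,d)}  (17 atoms)
goal ⊆ F2  ⇒  h_max = 2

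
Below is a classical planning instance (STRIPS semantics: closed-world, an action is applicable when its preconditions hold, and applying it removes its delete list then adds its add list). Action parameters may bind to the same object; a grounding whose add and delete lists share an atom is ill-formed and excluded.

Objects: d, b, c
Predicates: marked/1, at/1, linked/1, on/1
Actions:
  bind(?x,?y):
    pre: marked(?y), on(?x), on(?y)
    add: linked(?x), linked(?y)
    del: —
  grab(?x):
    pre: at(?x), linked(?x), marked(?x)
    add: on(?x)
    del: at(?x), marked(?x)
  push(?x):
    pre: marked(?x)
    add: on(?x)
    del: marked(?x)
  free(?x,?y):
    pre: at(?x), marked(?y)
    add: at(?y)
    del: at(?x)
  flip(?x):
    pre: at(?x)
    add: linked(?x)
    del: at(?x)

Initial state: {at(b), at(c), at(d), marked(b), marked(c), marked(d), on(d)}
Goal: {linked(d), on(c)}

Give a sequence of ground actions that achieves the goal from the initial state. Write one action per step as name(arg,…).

bind(d,d); push(c)

1. bind(d,d)  →  {at(b), at(c), at(d), linked(d), marked(b), marked(c), marked(d), on(d)}
2. push(c)  →  {at(b), at(c), at(d), linked(d), marked(b), marked(d), on(c), on(d)}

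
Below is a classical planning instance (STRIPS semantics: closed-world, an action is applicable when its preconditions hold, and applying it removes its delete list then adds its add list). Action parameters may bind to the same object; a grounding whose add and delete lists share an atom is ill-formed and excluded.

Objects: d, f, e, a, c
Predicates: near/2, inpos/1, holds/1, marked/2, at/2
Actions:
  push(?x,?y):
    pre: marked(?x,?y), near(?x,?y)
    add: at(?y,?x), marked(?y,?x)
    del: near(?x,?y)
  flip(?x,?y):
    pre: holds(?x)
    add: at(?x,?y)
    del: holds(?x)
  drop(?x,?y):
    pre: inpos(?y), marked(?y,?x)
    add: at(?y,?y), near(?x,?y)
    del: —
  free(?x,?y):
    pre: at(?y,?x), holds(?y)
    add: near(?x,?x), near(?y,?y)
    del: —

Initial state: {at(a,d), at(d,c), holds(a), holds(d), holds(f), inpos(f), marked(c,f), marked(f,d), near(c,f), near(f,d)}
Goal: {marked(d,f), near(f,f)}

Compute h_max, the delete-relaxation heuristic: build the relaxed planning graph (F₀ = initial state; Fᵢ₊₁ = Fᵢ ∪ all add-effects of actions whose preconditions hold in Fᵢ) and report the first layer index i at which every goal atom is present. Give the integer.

2

F0 = init (10 atoms)
F1 = F0 ∪ {at(a,a), at(a,c), at(a,e), at(a,f), at(d,a), at(d,d), at(d,e), at(d,f), at(f,a), at(f,c), at(f,d), at(f,e), at(f,f), marked(d,f), marked(f,c), near(a,a), near(c,c), near(d,d), near(d,f)}  (29 atoms)
F2 = F1 ∪ {near(e,e), near(f,f)}  (31 atoms)
goal ⊆ F2  ⇒  h_max = 2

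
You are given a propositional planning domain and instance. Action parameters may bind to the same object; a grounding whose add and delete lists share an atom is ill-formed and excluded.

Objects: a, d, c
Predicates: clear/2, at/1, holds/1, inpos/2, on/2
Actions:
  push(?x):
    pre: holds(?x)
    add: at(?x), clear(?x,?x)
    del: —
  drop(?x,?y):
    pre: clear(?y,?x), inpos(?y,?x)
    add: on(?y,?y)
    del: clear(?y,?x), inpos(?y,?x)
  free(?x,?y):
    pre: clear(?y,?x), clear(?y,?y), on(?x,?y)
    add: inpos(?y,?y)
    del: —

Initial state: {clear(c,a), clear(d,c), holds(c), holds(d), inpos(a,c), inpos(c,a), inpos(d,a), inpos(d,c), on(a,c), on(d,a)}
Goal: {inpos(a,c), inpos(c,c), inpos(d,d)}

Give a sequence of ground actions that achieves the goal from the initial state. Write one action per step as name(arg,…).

push(d); push(c); drop(c,d); free(a,c); free(d,d)

1. push(d)  →  {at(d), clear(c,a), clear(d,c), clear(d,d), holds(c), holds(d), inpos(a,c), inpos(c,a), inpos(d,a), inpos(d,c), on(a,c), on(d,a)}
2. push(c)  →  {at(c), at(d), clear(c,a), clear(c,c), clear(d,c), clear(d,d), holds(c), holds(d), inpos(a,c), inpos(c,a), inpos(d,a), inpos(d,c), on(a,c), on(d,a)}
3. drop(c,d)  →  {at(c), at(d), clear(c,a), clear(c,c), clear(d,d), holds(c), holds(d), inpos(a,c), inpos(c,a), inpos(d,a), on(a,c), on(d,a), on(d,d)}
4. free(a,c)  →  {at(c), at(d), clear(c,a), clear(c,c), clear(d,d), holds(c), holds(d), inpos(a,c), inpos(c,a), inpos(c,c), inpos(d,a), on(a,c), on(d,a), on(d,d)}
5. free(d,d)  →  {at(c), at(d), clear(c,a), clear(c,c), clear(d,d), holds(c), holds(d), inpos(a,c), inpos(c,a), inpos(c,c), inpos(d,a), inpos(d,d), on(a,c), on(d,a), on(d,d)}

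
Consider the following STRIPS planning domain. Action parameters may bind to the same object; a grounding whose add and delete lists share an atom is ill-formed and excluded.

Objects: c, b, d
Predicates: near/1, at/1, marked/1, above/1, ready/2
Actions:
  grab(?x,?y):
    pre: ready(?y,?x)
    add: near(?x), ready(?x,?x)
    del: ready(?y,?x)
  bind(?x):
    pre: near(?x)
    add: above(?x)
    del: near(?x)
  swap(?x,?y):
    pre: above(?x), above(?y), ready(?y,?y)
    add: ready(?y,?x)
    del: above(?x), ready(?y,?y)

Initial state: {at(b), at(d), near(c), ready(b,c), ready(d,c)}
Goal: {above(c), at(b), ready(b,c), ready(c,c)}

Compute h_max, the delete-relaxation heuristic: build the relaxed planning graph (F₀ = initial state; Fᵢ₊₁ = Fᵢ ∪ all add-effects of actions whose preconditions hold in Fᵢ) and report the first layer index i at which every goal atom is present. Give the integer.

1

F0 = init (5 atoms)
F1 = F0 ∪ {above(c), ready(c,c)}  (7 atoms)
goal ⊆ F1  ⇒  h_max = 1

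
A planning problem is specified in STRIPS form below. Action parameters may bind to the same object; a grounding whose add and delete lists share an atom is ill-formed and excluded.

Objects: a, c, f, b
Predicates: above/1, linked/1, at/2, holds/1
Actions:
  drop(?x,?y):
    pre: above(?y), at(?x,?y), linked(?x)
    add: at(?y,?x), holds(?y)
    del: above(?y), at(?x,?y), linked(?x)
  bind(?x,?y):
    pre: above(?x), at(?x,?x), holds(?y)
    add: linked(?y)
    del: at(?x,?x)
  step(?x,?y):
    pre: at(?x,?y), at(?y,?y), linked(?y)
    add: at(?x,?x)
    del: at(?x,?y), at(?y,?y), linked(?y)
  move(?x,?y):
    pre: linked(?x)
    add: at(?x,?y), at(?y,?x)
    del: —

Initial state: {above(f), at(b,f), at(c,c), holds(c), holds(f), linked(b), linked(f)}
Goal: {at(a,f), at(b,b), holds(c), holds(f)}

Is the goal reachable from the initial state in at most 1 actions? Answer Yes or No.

1. move(f,a)  →  {above(f), at(a,f), at(b,f), at(c,c), at(f,a), holds(c), holds(f), linked(b), linked(f)}
2. move(b,b)  →  {above(f), at(a,f), at(b,b), at(b,f), at(c,c), at(f,a), holds(c), holds(f), linked(b), linked(f)}
optimal plan length = 2; 2 > 1

No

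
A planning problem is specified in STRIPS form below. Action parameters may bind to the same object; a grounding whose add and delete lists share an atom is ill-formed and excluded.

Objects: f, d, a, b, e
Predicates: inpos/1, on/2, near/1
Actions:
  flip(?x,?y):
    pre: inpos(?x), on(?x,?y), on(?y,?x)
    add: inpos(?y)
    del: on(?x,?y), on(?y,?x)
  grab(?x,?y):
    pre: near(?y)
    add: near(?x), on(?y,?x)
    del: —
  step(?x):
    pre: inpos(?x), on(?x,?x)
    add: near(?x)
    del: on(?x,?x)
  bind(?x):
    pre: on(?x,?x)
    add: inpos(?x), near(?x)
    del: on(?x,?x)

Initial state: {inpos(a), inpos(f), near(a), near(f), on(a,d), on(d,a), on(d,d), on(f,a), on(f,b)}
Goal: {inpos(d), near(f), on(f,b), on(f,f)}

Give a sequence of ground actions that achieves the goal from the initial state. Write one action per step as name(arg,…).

flip(a,d); grab(f,f)

1. flip(a,d)  →  {inpos(a), inpos(d), inpos(f), near(a), near(f), on(d,d), on(f,a), on(f,b)}
2. grab(f,f)  →  {inpos(a), inpos(d), inpos(f), near(a), near(f), on(d,d), on(f,a), on(f,b), on(f,f)}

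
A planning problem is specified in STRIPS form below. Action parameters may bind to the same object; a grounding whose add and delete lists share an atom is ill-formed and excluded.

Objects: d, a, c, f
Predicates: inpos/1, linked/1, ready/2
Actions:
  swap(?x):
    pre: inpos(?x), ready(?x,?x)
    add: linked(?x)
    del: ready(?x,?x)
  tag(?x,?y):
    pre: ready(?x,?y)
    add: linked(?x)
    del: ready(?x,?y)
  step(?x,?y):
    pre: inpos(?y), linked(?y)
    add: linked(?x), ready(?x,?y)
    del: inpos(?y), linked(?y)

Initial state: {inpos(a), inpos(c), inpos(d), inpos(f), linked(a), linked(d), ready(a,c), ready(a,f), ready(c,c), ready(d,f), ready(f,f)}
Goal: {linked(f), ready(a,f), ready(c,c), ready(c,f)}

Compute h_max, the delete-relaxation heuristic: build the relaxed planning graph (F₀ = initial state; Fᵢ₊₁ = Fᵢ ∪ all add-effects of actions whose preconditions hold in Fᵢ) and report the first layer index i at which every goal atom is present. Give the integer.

2

F0 = init (11 atoms)
F1 = F0 ∪ {linked(c), linked(f), ready(a,d), ready(c,a), ready(c,d), ready(d,a), ready(f,a), ready(f,d)}  (19 atoms)
F2 = F1 ∪ {ready(c,f), ready(d,c), ready(f,c)}  (22 atoms)
goal ⊆ F2  ⇒  h_max = 2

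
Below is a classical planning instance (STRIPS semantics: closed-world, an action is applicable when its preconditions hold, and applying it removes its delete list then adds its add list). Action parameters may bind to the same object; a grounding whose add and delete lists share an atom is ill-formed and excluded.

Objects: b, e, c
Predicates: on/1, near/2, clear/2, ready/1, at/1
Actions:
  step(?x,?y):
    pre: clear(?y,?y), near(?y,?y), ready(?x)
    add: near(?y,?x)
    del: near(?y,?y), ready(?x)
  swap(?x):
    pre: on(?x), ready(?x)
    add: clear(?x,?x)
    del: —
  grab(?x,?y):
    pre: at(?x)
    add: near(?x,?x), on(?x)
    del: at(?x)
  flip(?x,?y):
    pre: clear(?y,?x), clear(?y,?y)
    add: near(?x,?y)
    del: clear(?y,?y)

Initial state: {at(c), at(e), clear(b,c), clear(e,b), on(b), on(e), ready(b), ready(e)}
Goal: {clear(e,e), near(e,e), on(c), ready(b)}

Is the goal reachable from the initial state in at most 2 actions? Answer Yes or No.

1. swap(e)  →  {at(c), at(e), clear(b,c), clear(e,b), clear(e,e), on(b), on(e), ready(b), ready(e)}
2. grab(e,b)  →  {at(c), clear(b,c), clear(e,b), clear(e,e), near(e,e), on(b), on(e), ready(b), ready(e)}
3. grab(c,b)  →  {clear(b,c), clear(e,b), clear(e,e), near(c,c), near(e,e), on(b), on(c), on(e), ready(b), ready(e)}
optimal plan length = 3; 3 > 2

No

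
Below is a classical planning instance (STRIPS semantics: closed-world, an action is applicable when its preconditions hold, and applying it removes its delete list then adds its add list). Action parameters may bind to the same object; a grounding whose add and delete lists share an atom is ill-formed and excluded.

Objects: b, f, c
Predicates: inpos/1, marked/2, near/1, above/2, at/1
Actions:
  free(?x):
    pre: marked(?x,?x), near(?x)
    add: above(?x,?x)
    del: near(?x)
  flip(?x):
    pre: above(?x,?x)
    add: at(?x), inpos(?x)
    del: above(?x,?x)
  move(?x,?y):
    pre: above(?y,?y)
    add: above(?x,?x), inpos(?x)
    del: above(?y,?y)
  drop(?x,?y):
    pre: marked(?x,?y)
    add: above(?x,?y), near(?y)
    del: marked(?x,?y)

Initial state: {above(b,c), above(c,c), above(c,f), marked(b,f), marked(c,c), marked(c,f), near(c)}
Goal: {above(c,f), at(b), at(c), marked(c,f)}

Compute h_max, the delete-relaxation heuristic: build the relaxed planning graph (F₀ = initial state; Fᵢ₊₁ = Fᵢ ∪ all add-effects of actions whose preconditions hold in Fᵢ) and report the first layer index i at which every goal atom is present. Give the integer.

F0 = init (7 atoms)
F1 = F0 ∪ {above(b,b), above(b,f), above(f,f), at(c), inpos(b), inpos(c), inpos(f), near(f)}  (15 atoms)
F2 = F1 ∪ {at(b), at(f)}  (17 atoms)
goal ⊆ F2  ⇒  h_max = 2

2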